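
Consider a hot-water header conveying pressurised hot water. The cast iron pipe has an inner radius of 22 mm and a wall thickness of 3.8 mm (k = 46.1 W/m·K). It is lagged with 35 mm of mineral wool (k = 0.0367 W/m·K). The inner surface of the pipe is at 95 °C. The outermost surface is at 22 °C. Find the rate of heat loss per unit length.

q′ ≈ 19.6 W/m

Treating each annulus and film as a series resistance:
R_cast iron pipe wall = ln(25.8/22)/(2π×46.1×1) = 5.501×10^-4 K/W
R_mineral wool = ln(60.8/25.8)/(2π×0.0367×1) = 3.717 K/W
R_total = 3.718 K/W
Q = ΔT/R_total = 73/3.718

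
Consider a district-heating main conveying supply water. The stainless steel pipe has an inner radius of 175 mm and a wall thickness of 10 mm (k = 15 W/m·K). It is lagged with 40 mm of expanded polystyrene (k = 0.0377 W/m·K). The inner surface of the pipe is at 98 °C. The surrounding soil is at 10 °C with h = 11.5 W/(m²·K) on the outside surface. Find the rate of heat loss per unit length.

q′ ≈ 99 W/m

For a radial system each layer contributes R = ln(r_out/r_in)/(2πkL); films add R = 1/(hA).
R_stainless steel pipe wall = ln(185/175)/(2π×15×1) = 5.896×10^-4 K/W
R_expanded polystyrene = ln(225/185)/(2π×0.0377×1) = 0.8264 K/W
R_outer film = 1/(h_o·2πr_oL) = 1/(11.5×2π×0.225×1) = 0.06151 K/W
R_total = 0.8885 K/W
Q = ΔT/R_total = 88/0.8885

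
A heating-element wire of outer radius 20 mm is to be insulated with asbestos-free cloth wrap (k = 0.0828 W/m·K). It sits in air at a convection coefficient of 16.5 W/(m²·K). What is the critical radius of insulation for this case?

For a cylinder r_cr = k/h = 0.0828/16.5
r_cr = 5.02 mm; since the bare radius (20 mm) is above r_cr, any added insulation will reduce heat loss.

r_cr ≈ 5.02 mm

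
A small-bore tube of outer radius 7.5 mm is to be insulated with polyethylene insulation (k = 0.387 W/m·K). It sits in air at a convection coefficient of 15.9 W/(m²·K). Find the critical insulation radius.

For a cylinder r_cr = k/h = 0.387/15.9
r_cr = 24.3 mm; since the bare radius (7.5 mm) is below r_cr, adding a thin layer of insulation will *increase* heat loss.

r_cr ≈ 24.3 mm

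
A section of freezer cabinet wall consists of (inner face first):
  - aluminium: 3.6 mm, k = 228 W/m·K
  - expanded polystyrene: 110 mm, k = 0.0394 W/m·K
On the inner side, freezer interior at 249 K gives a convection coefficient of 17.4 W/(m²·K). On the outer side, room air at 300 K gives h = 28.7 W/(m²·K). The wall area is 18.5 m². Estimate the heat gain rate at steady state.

Q ≈ 327 W

Model the wall as resistances in series:
R_inner film = 1/(h_i·A) = 1/(17.4×18.5) = 0.003107 K/W
R_aluminium = L/(kA) = 0.0036/(228×18.5) = 8.535×10^-7 K/W
R_expanded polystyrene = L/(kA) = 0.11/(0.0394×18.5) = 0.1509 K/W
R_outer film = 1/(h_o·A) = 1/(28.7×18.5) = 0.001883 K/W
R_total = 0.1559 K/W
Q = ΔT / R_total = 51 / 0.1559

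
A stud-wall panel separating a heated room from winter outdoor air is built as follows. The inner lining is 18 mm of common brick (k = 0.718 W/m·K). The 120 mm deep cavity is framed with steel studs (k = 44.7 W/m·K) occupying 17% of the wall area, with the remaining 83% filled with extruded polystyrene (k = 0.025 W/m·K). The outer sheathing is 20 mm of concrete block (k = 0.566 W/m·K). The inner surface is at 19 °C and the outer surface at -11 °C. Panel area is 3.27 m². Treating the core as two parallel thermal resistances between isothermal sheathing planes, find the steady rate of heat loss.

Q ≈ 1290 W

Sheathing layers in series; stud and cavity paths in parallel between them.
R_inner = 0.018/(0.718×3.27) = 0.007667 K/W
R_stud  = 0.12/(44.7×0.17×3.27) = 0.004829 K/W
R_cav   = 0.12/(0.025×0.83×3.27) = 1.769 K/W
1/R_core = 1/R_stud + 1/R_cav → R_core = 0.004816 K/W
R_outer = 0.02/(0.566×3.27) = 0.01081 K/W
R_total = 0.02329 K/W
Q = ΔT/R_total = 30/0.02329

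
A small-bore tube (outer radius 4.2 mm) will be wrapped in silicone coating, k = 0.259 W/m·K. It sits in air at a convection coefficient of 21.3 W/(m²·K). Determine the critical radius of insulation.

r_cr ≈ 12.2 mm

For a cylinder r_cr = k/h = 0.259/21.3
r_cr = 12.2 mm; since the bare radius (4.2 mm) is below r_cr, adding a thin layer of insulation will *increase* heat loss.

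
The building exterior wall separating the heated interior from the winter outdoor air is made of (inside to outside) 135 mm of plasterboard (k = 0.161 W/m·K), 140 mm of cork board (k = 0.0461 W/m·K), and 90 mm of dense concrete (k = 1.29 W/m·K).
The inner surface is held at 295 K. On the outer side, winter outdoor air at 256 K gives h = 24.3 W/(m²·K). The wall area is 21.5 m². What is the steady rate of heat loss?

Thermal resistances in series:
R_plasterboard = L/(kA) = 0.135/(0.161×21.5) = 0.039 K/W
R_cork board = L/(kA) = 0.14/(0.0461×21.5) = 0.1413 K/W
R_dense concrete = L/(kA) = 0.09/(1.29×21.5) = 0.003245 K/W
R_outer film = 1/(h_o·A) = 1/(24.3×21.5) = 0.001914 K/W
R_total = 0.1854 K/W
Q = ΔT / R_total = 39 / 0.1854

Q ≈ 210 W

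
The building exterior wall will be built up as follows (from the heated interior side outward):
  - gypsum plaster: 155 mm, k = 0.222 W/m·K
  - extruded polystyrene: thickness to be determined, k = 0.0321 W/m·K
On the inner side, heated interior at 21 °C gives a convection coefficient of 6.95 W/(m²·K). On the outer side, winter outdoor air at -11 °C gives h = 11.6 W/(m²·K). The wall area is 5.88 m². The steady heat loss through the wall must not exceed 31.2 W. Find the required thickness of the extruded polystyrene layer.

Thermal resistances in series:
R_inner film = 1/(h_i·A) = 1/(6.95×5.88) = 0.02447 K/W
R_gypsum plaster = L/(kA) = 0.155/(0.222×5.88) = 0.1187 K/W
R_outer film = 1/(h_o·A) = 1/(11.6×5.88) = 0.01466 K/W
Sum of the known resistances R_other = 0.1579 K/W
Required total resistance R_tot = ΔT/Q_allow = 32/31.2 = 1.026 K/W
R_extruded polystyrene = R_tot − R_other = 0.8678 K/W
L = R·k·A = 0.8678×0.0321×5.88

L ≈ 164 mm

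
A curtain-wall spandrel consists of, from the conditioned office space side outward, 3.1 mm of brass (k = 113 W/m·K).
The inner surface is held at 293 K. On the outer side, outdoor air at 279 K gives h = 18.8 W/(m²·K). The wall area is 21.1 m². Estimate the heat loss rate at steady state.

Q ≈ 5550 W

Series thermal resistances:
R_brass = L/(kA) = 0.0031/(113×21.1) = 1.3×10^-6 K/W
R_outer film = 1/(h_o·A) = 1/(18.8×21.1) = 0.002521 K/W
R_total = 0.002522 K/W
Q = ΔT / R_total = 14 / 0.002522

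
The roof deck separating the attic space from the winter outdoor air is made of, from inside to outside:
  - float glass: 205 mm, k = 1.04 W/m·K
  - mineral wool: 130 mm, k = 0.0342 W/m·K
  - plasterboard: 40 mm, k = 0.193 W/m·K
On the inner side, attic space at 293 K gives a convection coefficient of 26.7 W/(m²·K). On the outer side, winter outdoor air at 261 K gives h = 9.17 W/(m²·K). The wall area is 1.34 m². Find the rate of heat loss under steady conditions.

Using the resistance-network approach (series):
R_inner film = 1/(h_i·A) = 1/(26.7×1.34) = 0.02795 K/W
R_float glass = L/(kA) = 0.205/(1.04×1.34) = 0.1471 K/W
R_mineral wool = L/(kA) = 0.13/(0.0342×1.34) = 2.837 K/W
R_plasterboard = L/(kA) = 0.04/(0.193×1.34) = 0.1547 K/W
R_outer film = 1/(h_o·A) = 1/(9.17×1.34) = 0.08138 K/W
R_total = 3.248 K/W
Q = ΔT / R_total = 32 / 3.248

Q ≈ 9.85 W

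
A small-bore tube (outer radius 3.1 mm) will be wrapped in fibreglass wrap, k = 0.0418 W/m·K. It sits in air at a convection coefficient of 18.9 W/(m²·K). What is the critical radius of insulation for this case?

For a cylinder r_cr = k/h = 0.0418/18.9
r_cr = 2.21 mm; since the bare radius (3.1 mm) is above r_cr, any added insulation will reduce heat loss.

r_cr ≈ 2.21 mm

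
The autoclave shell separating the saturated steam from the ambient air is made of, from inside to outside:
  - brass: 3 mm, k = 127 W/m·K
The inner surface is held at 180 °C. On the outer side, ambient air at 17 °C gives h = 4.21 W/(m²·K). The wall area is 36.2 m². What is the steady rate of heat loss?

Treating each layer as a thermal resistance in series:
R_brass = L/(kA) = 0.003/(127×36.2) = 6.525×10^-7 K/W
R_outer film = 1/(h_o·A) = 1/(4.21×36.2) = 0.006562 K/W
R_total = 0.006562 K/W
Q = ΔT / R_total = 163 / 0.006562

Q ≈ 24800 W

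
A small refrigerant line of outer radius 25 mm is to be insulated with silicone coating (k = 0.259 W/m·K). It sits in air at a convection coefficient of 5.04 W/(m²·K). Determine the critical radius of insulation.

r_cr ≈ 51.4 mm

For a cylinder r_cr = k/h = 0.259/5.04
r_cr = 51.4 mm; since the bare radius (25 mm) is below r_cr, adding a thin layer of insulation will *increase* heat loss.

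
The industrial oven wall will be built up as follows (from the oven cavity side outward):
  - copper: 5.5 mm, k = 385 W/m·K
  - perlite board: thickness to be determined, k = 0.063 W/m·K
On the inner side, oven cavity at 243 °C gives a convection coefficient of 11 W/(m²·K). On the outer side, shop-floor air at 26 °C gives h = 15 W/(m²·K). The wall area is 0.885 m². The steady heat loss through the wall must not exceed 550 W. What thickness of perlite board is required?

Series thermal resistances:
R_inner film = 1/(h_i·A) = 1/(11×0.885) = 0.1027 K/W
R_copper = L/(kA) = 0.0055/(385×0.885) = 1.614×10^-5 K/W
R_outer film = 1/(h_o·A) = 1/(15×0.885) = 0.07533 K/W
Sum of the known resistances R_other = 0.1781 K/W
Required total resistance R_tot = ΔT/Q_allow = 217/550 = 0.3945 K/W
R_perlite board = R_tot − R_other = 0.2165 K/W
L = R·k·A = 0.2165×0.063×0.885

L ≈ 12.1 mm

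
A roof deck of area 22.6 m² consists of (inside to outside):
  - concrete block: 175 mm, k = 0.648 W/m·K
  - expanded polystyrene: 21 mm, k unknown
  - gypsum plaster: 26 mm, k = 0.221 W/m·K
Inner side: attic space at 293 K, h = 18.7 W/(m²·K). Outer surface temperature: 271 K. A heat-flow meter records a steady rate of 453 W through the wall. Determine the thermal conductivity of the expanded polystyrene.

k ≈ 0.032 W/(m·K)

Thermal resistances in series:
R_inner film = 1/(h_i·A) = 1/(18.7×22.6) = 0.002366 K/W
R_concrete block = L/(kA) = 0.175/(0.648×22.6) = 0.01195 K/W
R_gypsum plaster = L/(kA) = 0.026/(0.221×22.6) = 0.005206 K/W
Sum of known resistances R_other = 0.01952 K/W
Total R = ΔT/Q = 22/453 = 0.04857 K/W
R_expanded polystyrene = R_total − R_other = 0.02904 K/W
k = L/(R·A) = 0.021/(0.02904×22.6)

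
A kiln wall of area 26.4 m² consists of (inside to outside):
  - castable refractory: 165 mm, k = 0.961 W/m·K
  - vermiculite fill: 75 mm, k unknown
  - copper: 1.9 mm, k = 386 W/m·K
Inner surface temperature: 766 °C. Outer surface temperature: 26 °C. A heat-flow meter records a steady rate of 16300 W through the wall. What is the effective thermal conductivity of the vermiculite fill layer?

Series thermal resistances:
R_castable refractory = L/(kA) = 0.165/(0.961×26.4) = 0.006504 K/W
R_copper = L/(kA) = 0.0019/(386×26.4) = 1.864×10^-7 K/W
Sum of known resistances R_other = 0.006504 K/W
Total R = ΔT/Q = 740/16300 = 0.0454 K/W
R_vermiculite fill = R_total − R_other = 0.03889 K/W
k = L/(R·A) = 0.075/(0.03889×26.4)

k ≈ 0.073 W/(m·K)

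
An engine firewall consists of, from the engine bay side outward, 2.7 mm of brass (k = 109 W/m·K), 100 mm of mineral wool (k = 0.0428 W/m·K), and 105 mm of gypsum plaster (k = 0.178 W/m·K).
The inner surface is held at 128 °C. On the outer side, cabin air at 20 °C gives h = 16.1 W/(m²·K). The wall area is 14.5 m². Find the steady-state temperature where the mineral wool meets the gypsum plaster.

T ≈ 43.6 °C

Model the wall as resistances in series:
R_brass = L/(kA) = 0.0027/(109×14.5) = 1.708×10^-6 K/W
R_mineral wool = L/(kA) = 0.1/(0.0428×14.5) = 0.1611 K/W
R_gypsum plaster = L/(kA) = 0.105/(0.178×14.5) = 0.04068 K/W
R_outer film = 1/(h_o·A) = 1/(16.1×14.5) = 0.004284 K/W
R_total = 0.2061 K/W;  Q = ΔT/R_total = 108/0.2061 = 524 W
T_interface = T_inner − Q·ΣR(inner→interface) = 128 − 524×0.1611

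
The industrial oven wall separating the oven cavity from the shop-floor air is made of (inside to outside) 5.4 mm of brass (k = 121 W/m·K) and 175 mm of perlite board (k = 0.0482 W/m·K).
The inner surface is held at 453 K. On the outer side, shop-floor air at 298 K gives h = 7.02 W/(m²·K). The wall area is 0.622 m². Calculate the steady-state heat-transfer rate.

Series thermal resistances:
R_brass = L/(kA) = 0.0054/(121×0.622) = 7.175×10^-5 K/W
R_perlite board = L/(kA) = 0.175/(0.0482×0.622) = 5.837 K/W
R_outer film = 1/(h_o·A) = 1/(7.02×0.622) = 0.229 K/W
R_total = 6.066 K/W
Q = ΔT / R_total = 155 / 6.066

Q ≈ 25.6 W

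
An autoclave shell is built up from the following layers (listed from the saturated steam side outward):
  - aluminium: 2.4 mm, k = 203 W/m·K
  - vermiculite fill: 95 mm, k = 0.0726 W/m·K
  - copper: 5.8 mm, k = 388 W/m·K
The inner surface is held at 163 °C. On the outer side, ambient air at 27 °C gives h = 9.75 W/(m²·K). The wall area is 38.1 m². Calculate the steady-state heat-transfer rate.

Model the wall as resistances in series:
R_aluminium = L/(kA) = 0.0024/(203×38.1) = 3.103×10^-7 K/W
R_vermiculite fill = L/(kA) = 0.095/(0.0726×38.1) = 0.03434 K/W
R_copper = L/(kA) = 0.0058/(388×38.1) = 3.923×10^-7 K/W
R_outer film = 1/(h_o·A) = 1/(9.75×38.1) = 0.002692 K/W
R_total = 0.03704 K/W
Q = ΔT / R_total = 136 / 0.03704

Q ≈ 3670 W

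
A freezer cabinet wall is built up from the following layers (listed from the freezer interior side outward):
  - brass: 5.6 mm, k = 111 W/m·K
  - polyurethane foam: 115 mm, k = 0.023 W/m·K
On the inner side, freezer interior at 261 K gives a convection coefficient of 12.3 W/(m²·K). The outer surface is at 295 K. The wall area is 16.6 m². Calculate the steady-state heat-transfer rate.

Using the resistance-network approach (series):
R_inner film = 1/(h_i·A) = 1/(12.3×16.6) = 0.004898 K/W
R_brass = L/(kA) = 0.0056/(111×16.6) = 3.039×10^-6 K/W
R_polyurethane foam = L/(kA) = 0.115/(0.023×16.6) = 0.3012 K/W
R_total = 0.3061 K/W
Q = ΔT / R_total = 34 / 0.3061

Q ≈ 111 W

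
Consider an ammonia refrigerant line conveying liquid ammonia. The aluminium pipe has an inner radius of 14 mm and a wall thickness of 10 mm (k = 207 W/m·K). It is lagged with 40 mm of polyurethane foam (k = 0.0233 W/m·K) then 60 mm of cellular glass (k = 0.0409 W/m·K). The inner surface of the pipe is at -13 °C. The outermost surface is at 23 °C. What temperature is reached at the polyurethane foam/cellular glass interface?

Treating each annulus and film as a series resistance:
R_aluminium pipe wall = ln(24/14)/(2π×207×1) = 4.144×10^-4 K/W
R_polyurethane foam = ln(64/24)/(2π×0.0233×1) = 6.7 K/W
R_cellular glass = ln(124/64)/(2π×0.0409×1) = 2.574 K/W
R_total = 9.274 K/W
Q = ΔT/R_total = 36/9.274
Q = 3.88 W/m
T_interface = T_inner + Q·ΣR(inner→interface) = -13 + 3.88×6.7

T ≈ 13 °C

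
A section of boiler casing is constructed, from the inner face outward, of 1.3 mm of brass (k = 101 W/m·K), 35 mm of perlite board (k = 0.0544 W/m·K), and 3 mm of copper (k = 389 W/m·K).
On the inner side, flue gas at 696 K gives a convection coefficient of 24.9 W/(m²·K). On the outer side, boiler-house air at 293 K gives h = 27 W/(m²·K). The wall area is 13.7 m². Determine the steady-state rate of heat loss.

Treating each layer as a thermal resistance in series:
R_inner film = 1/(h_i·A) = 1/(24.9×13.7) = 0.002931 K/W
R_brass = L/(kA) = 0.0013/(101×13.7) = 9.395×10^-7 K/W
R_perlite board = L/(kA) = 0.035/(0.0544×13.7) = 0.04696 K/W
R_copper = L/(kA) = 0.003/(389×13.7) = 5.629×10^-7 K/W
R_outer film = 1/(h_o·A) = 1/(27×13.7) = 0.002703 K/W
R_total = 0.0526 K/W
Q = ΔT / R_total = 403 / 0.0526

Q ≈ 7660 W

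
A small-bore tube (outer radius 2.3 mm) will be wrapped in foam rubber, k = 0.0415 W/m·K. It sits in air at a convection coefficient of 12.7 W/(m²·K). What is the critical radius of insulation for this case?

r_cr ≈ 3.27 mm

For a cylinder r_cr = k/h = 0.0415/12.7
r_cr = 3.27 mm; since the bare radius (2.3 mm) is below r_cr, adding a thin layer of insulation will *increase* heat loss.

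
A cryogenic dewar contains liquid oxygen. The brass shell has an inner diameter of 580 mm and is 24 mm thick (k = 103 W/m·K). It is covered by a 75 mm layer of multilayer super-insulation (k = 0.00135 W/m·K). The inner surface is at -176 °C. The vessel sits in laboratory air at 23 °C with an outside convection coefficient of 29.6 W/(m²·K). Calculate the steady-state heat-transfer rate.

Q ≈ 5.5 W

Spherical conduction: R = (1/r_in − 1/r_out)/(4πk) per layer; series-sum.
R_brass shell = (1/0.29 − 1/0.314)/(4π×103) = 2.036×10^-4 K/W
R_multilayer super-insulation = (1/0.314 − 1/0.389)/(4π×0.00135) = 36.19 K/W
R_outer film = 1/(h·4πr_o²) = 1/(29.6×4π×0.389²) = 0.01777 K/W
R_total = 36.21 K/W
Q = ΔT/R_total = 199/36.21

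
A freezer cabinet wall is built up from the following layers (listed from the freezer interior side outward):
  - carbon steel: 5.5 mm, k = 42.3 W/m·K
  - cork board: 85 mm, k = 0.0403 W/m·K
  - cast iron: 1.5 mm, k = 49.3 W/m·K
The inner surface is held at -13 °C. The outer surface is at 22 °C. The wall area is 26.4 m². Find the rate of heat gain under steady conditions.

Q ≈ 438 W

Using the resistance-network approach (series):
R_carbon steel = L/(kA) = 0.0055/(42.3×26.4) = 4.925×10^-6 K/W
R_cork board = L/(kA) = 0.085/(0.0403×26.4) = 0.07989 K/W
R_cast iron = L/(kA) = 0.0015/(49.3×26.4) = 1.152×10^-6 K/W
R_total = 0.0799 K/W
Q = ΔT / R_total = 35 / 0.0799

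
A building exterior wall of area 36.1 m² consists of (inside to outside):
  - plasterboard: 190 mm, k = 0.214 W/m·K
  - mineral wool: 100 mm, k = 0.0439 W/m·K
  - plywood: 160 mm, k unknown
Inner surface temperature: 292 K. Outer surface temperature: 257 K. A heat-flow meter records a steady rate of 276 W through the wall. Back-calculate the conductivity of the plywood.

k ≈ 0.113 W/(m·K)

Series thermal resistances:
R_plasterboard = L/(kA) = 0.19/(0.214×36.1) = 0.02459 K/W
R_mineral wool = L/(kA) = 0.1/(0.0439×36.1) = 0.0631 K/W
Sum of known resistances R_other = 0.08769 K/W
Total R = ΔT/Q = 35/276 = 0.1268 K/W
R_plywood = R_total − R_other = 0.03912 K/W
k = L/(R·A) = 0.16/(0.03912×36.1)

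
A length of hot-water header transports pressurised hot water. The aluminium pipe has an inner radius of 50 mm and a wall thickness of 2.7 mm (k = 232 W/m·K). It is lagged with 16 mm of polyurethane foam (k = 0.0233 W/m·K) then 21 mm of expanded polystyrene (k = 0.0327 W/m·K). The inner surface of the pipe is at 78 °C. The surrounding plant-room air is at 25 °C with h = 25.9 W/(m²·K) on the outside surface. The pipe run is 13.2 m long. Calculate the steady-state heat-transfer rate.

Q ≈ 220 W

Per-layer cylindrical resistances, series-summed:
R_aluminium pipe wall = ln(52.7/50)/(2π×232×13.2) = 2.733×10^-6 K/W
R_polyurethane foam = ln(68.7/52.7)/(2π×0.0233×13.2) = 0.1372 K/W
R_expanded polystyrene = ln(89.7/68.7)/(2π×0.0327×13.2) = 0.09835 K/W
R_outer film = 1/(h_o·2πr_oL) = 1/(25.9×2π×0.0897×13.2) = 0.00519 K/W
R_total = 0.2407 K/W
Q = ΔT/R_total = 53/0.2407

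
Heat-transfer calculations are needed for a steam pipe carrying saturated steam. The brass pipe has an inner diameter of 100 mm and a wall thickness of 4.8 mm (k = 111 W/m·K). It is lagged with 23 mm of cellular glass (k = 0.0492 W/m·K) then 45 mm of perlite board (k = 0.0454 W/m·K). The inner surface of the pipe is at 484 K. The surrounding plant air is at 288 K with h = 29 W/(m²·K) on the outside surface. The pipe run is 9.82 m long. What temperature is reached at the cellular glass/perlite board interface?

Treating each annulus and film as a series resistance:
R_brass pipe wall = ln(54.8/50)/(2π×111×9.82) = 1.338×10^-5 K/W
R_cellular glass = ln(77.8/54.8)/(2π×0.0492×9.82) = 0.1154 K/W
R_perlite board = ln(122.8/77.8)/(2π×0.0454×9.82) = 0.1629 K/W
R_outer film = 1/(h_o·2πr_oL) = 1/(29×2π×0.1228×9.82) = 0.004551 K/W
R_total = 0.2829 K/W
Q = ΔT/R_total = 196/0.2829
Q = 693 W
T_interface = T_inner − Q·ΣR(inner→interface) = 484 − 693×0.1155

T ≈ 404 K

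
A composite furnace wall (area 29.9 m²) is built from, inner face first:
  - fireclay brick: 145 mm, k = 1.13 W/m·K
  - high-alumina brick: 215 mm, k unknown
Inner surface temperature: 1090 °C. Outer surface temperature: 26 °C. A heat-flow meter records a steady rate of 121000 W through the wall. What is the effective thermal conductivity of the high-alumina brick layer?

k ≈ 1.6 W/(m·K)

Treating each layer as a thermal resistance in series:
R_fireclay brick = L/(kA) = 0.145/(1.13×29.9) = 0.004292 K/W
Sum of known resistances R_other = 0.004292 K/W
Total R = ΔT/Q = 1064/121000 = 0.008793 K/W
R_high-alumina brick = R_total − R_other = 0.004502 K/W
k = L/(R·A) = 0.215/(0.004502×29.9)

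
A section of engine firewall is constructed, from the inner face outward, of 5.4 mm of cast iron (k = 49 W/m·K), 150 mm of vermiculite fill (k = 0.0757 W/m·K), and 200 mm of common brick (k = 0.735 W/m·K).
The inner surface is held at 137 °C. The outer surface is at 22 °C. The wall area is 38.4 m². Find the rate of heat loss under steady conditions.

Thermal resistances in series:
R_cast iron = L/(kA) = 0.0054/(49×38.4) = 2.87×10^-6 K/W
R_vermiculite fill = L/(kA) = 0.15/(0.0757×38.4) = 0.0516 K/W
R_common brick = L/(kA) = 0.2/(0.735×38.4) = 0.007086 K/W
R_total = 0.05869 K/W
Q = ΔT / R_total = 115 / 0.05869

Q ≈ 1960 W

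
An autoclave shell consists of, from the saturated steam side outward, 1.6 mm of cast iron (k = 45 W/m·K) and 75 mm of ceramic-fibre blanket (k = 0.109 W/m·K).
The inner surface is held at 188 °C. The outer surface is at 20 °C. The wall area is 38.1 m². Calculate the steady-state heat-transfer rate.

Q ≈ 9300 W

Series thermal resistances:
R_cast iron = L/(kA) = 0.0016/(45×38.1) = 9.332×10^-7 K/W
R_ceramic-fibre blanket = L/(kA) = 0.075/(0.109×38.1) = 0.01806 K/W
R_total = 0.01806 K/W
Q = ΔT / R_total = 168 / 0.01806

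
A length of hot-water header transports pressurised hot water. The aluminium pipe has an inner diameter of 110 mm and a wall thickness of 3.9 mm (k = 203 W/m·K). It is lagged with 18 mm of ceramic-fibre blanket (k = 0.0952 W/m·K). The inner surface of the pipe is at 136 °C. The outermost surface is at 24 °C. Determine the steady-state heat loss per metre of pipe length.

q′ ≈ 251 W/m

Radial resistances (cylindrical: R_cond = ln(r_o/r_i)/(2πkL), R_conv = 1/(h·2πrL)):
R_aluminium pipe wall = ln(58.9/55)/(2π×203×1) = 5.371×10^-5 K/W
R_ceramic-fibre blanket = ln(76.9/58.9)/(2π×0.0952×1) = 0.4458 K/W
R_total = 0.4459 K/W
Q = ΔT/R_total = 112/0.4459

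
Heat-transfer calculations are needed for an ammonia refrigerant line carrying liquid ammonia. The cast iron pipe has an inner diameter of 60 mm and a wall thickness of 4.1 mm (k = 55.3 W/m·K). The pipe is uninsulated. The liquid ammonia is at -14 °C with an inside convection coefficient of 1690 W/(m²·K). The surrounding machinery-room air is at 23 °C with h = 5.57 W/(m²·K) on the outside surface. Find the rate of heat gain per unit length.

q′ ≈ 44 W/m

Per-layer cylindrical resistances, series-summed:
R_inner film = 1/(h_i·2πr₁L) = 1/(1690×2π×0.03×1) = 0.003139 K/W
R_cast iron pipe wall = ln(34.1/30)/(2π×55.3×1) = 3.687×10^-4 K/W
R_outer film = 1/(h_o·2πr_oL) = 1/(5.57×2π×0.0341×1) = 0.8379 K/W
R_total = 0.8414 K/W
Q = ΔT/R_total = 37/0.8414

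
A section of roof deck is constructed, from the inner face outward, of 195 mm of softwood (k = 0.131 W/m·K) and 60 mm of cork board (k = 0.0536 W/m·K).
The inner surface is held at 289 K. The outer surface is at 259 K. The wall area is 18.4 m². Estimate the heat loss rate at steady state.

Q ≈ 212 W

Using the resistance-network approach (series):
R_softwood = L/(kA) = 0.195/(0.131×18.4) = 0.0809 K/W
R_cork board = L/(kA) = 0.06/(0.0536×18.4) = 0.06084 K/W
R_total = 0.1417 K/W
Q = ΔT / R_total = 30 / 0.1417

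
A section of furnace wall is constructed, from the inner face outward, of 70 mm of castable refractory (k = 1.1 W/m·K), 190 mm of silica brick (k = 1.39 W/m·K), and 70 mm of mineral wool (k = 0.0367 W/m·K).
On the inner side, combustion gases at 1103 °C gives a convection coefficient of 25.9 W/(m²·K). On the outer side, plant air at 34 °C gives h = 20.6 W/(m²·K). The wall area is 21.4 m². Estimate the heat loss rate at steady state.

Q ≈ 10400 W

Model the wall as resistances in series:
R_inner film = 1/(h_i·A) = 1/(25.9×21.4) = 0.001804 K/W
R_castable refractory = L/(kA) = 0.07/(1.1×21.4) = 0.002974 K/W
R_silica brick = L/(kA) = 0.19/(1.39×21.4) = 0.006387 K/W
R_mineral wool = L/(kA) = 0.07/(0.0367×21.4) = 0.08913 K/W
R_outer film = 1/(h_o·A) = 1/(20.6×21.4) = 0.002268 K/W
R_total = 0.1026 K/W
Q = ΔT / R_total = 1069 / 0.1026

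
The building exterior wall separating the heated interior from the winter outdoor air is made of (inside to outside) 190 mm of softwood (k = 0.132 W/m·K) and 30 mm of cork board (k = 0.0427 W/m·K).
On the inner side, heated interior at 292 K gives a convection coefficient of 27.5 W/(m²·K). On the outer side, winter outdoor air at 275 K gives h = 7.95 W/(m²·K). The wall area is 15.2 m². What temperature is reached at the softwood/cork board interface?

T ≈ 281 K

Thermal resistances in series:
R_inner film = 1/(h_i·A) = 1/(27.5×15.2) = 0.002392 K/W
R_softwood = L/(kA) = 0.19/(0.132×15.2) = 0.0947 K/W
R_cork board = L/(kA) = 0.03/(0.0427×15.2) = 0.04622 K/W
R_outer film = 1/(h_o·A) = 1/(7.95×15.2) = 0.008275 K/W
R_total = 0.1516 K/W;  Q = ΔT/R_total = 17/0.1516 = 112.1 W
T_interface = T_inner − Q·ΣR(inner→interface) = 292 − 112×0.09709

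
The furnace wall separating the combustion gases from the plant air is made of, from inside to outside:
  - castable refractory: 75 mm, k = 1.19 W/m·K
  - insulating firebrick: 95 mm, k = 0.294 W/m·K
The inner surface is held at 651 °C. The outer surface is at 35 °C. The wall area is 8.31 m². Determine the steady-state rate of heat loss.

Using the resistance-network approach (series):
R_castable refractory = L/(kA) = 0.075/(1.19×8.31) = 0.007584 K/W
R_insulating firebrick = L/(kA) = 0.095/(0.294×8.31) = 0.03888 K/W
R_total = 0.04647 K/W
Q = ΔT / R_total = 616 / 0.04647

Q ≈ 13300 W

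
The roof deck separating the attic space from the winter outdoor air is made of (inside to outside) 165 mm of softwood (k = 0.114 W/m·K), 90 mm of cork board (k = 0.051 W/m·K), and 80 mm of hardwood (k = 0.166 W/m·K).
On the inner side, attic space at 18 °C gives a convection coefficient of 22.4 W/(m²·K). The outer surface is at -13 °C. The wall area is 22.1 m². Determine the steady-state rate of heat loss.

Q ≈ 183 W

Model the wall as resistances in series:
R_inner film = 1/(h_i·A) = 1/(22.4×22.1) = 0.00202 K/W
R_softwood = L/(kA) = 0.165/(0.114×22.1) = 0.06549 K/W
R_cork board = L/(kA) = 0.09/(0.051×22.1) = 0.07985 K/W
R_hardwood = L/(kA) = 0.08/(0.166×22.1) = 0.02181 K/W
R_total = 0.1692 K/W
Q = ΔT / R_total = 31 / 0.1692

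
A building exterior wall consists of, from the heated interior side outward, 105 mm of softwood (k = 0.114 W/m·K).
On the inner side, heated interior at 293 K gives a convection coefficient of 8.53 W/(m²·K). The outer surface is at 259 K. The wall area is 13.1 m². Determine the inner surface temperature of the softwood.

T ≈ 289 K

Series thermal resistances:
R_inner film = 1/(h_i·A) = 1/(8.53×13.1) = 0.008949 K/W
R_softwood = L/(kA) = 0.105/(0.114×13.1) = 0.07031 K/W
R_total = 0.07926 K/W;  Q = ΔT/R_total = 34/0.07926 = 429 W
T_interface = T_inner − Q·ΣR(inner→interface) = 293 − 429×0.008949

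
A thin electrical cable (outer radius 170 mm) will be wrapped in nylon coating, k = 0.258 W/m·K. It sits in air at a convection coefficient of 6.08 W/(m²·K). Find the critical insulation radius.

r_cr ≈ 42.4 mm

For a cylinder r_cr = k/h = 0.258/6.08
r_cr = 42.4 mm; since the bare radius (170 mm) is above r_cr, any added insulation will reduce heat loss.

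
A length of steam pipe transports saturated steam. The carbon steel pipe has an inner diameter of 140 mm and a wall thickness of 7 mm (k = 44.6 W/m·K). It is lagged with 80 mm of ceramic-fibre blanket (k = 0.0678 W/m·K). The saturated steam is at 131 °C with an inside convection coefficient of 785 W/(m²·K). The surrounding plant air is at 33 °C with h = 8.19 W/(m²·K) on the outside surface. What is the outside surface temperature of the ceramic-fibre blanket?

T ≈ 39.7 °C

Per-layer cylindrical resistances, series-summed:
R_inner film = 1/(h_i·2πr₁L) = 1/(785×2π×0.07×1) = 0.002896 K/W
R_carbon steel pipe wall = ln(77/70)/(2π×44.6×1) = 3.401×10^-4 K/W
R_ceramic-fibre blanket = ln(157/77)/(2π×0.0678×1) = 1.672 K/W
R_outer film = 1/(h_o·2πr_oL) = 1/(8.19×2π×0.157×1) = 0.1238 K/W
R_total = 1.799 K/W
Q = ΔT/R_total = 98/1.799
Q = 54.5 W/m
T_interface = T_inner − Q·ΣR(inner→interface) = 131 − 54.5×1.676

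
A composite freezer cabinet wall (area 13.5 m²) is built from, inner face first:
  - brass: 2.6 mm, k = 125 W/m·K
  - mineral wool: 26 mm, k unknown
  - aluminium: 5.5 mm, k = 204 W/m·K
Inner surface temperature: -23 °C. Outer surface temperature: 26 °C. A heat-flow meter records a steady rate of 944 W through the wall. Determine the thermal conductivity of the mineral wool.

Using the resistance-network approach (series):
R_brass = L/(kA) = 0.0026/(125×13.5) = 1.541×10^-6 K/W
R_aluminium = L/(kA) = 0.0055/(204×13.5) = 1.997×10^-6 K/W
Sum of known resistances R_other = 3.538×10^-6 K/W
Total R = ΔT/Q = 49/944 = 0.05191 K/W
R_mineral wool = R_total − R_other = 0.0519 K/W
k = L/(R·A) = 0.026/(0.0519×13.5)

k ≈ 0.0371 W/(m·K)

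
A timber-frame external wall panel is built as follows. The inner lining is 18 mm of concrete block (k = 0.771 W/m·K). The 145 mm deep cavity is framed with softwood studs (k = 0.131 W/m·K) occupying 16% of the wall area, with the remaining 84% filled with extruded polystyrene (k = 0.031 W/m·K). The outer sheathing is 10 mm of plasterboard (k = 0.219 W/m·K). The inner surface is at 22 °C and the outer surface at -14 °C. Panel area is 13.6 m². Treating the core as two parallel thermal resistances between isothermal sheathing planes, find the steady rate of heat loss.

Sheathing layers in series; stud and cavity paths in parallel between them.
R_inner = 0.018/(0.771×13.6) = 0.001717 K/W
R_stud  = 0.145/(0.131×0.16×13.6) = 0.5087 K/W
R_cav   = 0.145/(0.031×0.84×13.6) = 0.4094 K/W
1/R_core = 1/R_stud + 1/R_cav → R_core = 0.2268 K/W
R_outer = 0.01/(0.219×13.6) = 0.003358 K/W
R_total = 0.2319 K/W
Q = ΔT/R_total = 36/0.2319

Q ≈ 155 W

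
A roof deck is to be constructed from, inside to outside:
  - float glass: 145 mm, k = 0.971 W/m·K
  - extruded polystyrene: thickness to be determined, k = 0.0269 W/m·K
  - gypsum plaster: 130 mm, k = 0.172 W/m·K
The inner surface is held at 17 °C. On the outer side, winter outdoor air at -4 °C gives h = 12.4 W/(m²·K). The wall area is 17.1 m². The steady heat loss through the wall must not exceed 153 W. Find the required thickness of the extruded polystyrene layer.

Treating each layer as a thermal resistance in series:
R_float glass = L/(kA) = 0.145/(0.971×17.1) = 0.008733 K/W
R_gypsum plaster = L/(kA) = 0.13/(0.172×17.1) = 0.0442 K/W
R_outer film = 1/(h_o·A) = 1/(12.4×17.1) = 0.004716 K/W
Sum of the known resistances R_other = 0.05765 K/W
Required total resistance R_tot = ΔT/Q_allow = 21/153 = 0.1373 K/W
R_extruded polystyrene = R_tot − R_other = 0.07961 K/W
L = R·k·A = 0.07961×0.0269×17.1

L ≈ 36.6 mm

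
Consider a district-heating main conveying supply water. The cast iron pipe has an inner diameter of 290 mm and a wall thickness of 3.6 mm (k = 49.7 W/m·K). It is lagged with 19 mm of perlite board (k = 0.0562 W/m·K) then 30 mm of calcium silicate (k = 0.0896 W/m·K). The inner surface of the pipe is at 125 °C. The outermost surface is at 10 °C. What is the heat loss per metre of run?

For a radial system each layer contributes R = ln(r_out/r_in)/(2πkL); films add R = 1/(hA).
R_cast iron pipe wall = ln(148.6/145)/(2π×49.7×1) = 7.853×10^-5 K/W
R_perlite board = ln(167.6/148.6)/(2π×0.0562×1) = 0.3407 K/W
R_calcium silicate = ln(197.6/167.6)/(2π×0.0896×1) = 0.2925 K/W
R_total = 0.6333 K/W
Q = ΔT/R_total = 115/0.6333

q′ ≈ 182 W/m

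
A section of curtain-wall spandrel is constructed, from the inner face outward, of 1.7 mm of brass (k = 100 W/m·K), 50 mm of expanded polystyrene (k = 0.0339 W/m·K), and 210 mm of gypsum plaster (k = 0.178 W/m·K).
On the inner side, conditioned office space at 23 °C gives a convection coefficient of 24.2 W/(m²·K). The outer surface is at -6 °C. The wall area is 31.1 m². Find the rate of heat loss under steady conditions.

Q ≈ 335 W

Using the resistance-network approach (series):
R_inner film = 1/(h_i·A) = 1/(24.2×31.1) = 0.001329 K/W
R_brass = L/(kA) = 0.0017/(100×31.1) = 5.466×10^-7 K/W
R_expanded polystyrene = L/(kA) = 0.05/(0.0339×31.1) = 0.04743 K/W
R_gypsum plaster = L/(kA) = 0.21/(0.178×31.1) = 0.03793 K/W
R_total = 0.08669 K/W
Q = ΔT / R_total = 29 / 0.08669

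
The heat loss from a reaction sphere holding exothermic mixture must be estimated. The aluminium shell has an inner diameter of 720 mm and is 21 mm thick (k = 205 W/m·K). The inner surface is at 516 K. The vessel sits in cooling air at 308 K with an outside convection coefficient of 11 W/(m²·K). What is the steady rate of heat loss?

Q ≈ 4170 W

Radial (spherical) resistances in series:
R_aluminium shell = (1/0.36 − 1/0.381)/(4π×205) = 5.943×10^-5 K/W
R_outer film = 1/(h·4πr_o²) = 1/(11×4π×0.381²) = 0.04984 K/W
R_total = 0.0499 K/W
Q = ΔT/R_total = 208/0.0499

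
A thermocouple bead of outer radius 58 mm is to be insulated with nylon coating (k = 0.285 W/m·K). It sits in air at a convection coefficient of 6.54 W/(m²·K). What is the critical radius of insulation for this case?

r_cr ≈ 87.2 mm

For a sphere r_cr = 2k/h = 2×0.285/6.54
r_cr = 87.2 mm; since the bare radius (58 mm) is below r_cr, adding a thin layer of insulation will *increase* heat loss.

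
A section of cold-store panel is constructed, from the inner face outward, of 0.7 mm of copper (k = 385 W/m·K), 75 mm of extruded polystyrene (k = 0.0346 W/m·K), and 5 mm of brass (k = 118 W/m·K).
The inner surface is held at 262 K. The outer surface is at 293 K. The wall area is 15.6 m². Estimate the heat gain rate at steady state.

Model the wall as resistances in series:
R_copper = L/(kA) = 0.0007/(385×15.6) = 1.166×10^-7 K/W
R_extruded polystyrene = L/(kA) = 0.075/(0.0346×15.6) = 0.139 K/W
R_brass = L/(kA) = 0.005/(118×15.6) = 2.716×10^-6 K/W
R_total = 0.139 K/W
Q = ΔT / R_total = 31 / 0.139

Q ≈ 223 W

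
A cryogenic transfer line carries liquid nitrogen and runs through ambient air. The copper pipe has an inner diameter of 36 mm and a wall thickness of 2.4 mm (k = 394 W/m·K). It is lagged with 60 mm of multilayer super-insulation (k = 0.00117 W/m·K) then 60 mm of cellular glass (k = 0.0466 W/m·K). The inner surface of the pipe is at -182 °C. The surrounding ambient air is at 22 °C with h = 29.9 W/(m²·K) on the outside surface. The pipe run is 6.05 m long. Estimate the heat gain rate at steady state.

Radial resistances (cylindrical: R_cond = ln(r_o/r_i)/(2πkL), R_conv = 1/(h·2πrL)):
R_copper pipe wall = ln(20.4/18)/(2π×394×6.05) = 8.357×10^-6 K/W
R_multilayer super-insulation = ln(80.4/20.4)/(2π×0.00117×6.05) = 30.84 K/W
R_cellular glass = ln(140.4/80.4)/(2π×0.0466×6.05) = 0.3147 K/W
R_outer film = 1/(h_o·2πr_oL) = 1/(29.9×2π×0.1404×6.05) = 0.006267 K/W
R_total = 31.16 K/W
Q = ΔT/R_total = 204/31.16

Q ≈ 6.55 W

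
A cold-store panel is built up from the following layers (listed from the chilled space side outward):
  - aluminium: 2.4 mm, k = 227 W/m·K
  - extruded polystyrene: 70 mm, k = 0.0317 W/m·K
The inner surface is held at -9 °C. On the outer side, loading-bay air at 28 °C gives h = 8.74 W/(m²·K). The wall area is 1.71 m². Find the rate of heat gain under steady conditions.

Model the wall as resistances in series:
R_aluminium = L/(kA) = 0.0024/(227×1.71) = 6.183×10^-6 K/W
R_extruded polystyrene = L/(kA) = 0.07/(0.0317×1.71) = 1.291 K/W
R_outer film = 1/(h_o·A) = 1/(8.74×1.71) = 0.06691 K/W
R_total = 1.358 K/W
Q = ΔT / R_total = 37 / 1.358

Q ≈ 27.2 W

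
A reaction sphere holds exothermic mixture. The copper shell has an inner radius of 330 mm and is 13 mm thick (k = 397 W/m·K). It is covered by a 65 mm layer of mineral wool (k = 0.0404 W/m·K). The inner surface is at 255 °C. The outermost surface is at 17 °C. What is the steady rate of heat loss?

For a spherical shell R = (1/r₁ − 1/r₂)/(4πk); film R = 1/(h·4πr²). In series:
R_copper shell = (1/0.33 − 1/0.343)/(4π×397) = 2.302×10^-5 K/W
R_mineral wool = (1/0.343 − 1/0.408)/(4π×0.0404) = 0.9149 K/W
R_total = 0.9149 K/W
Q = ΔT/R_total = 238/0.9149

Q ≈ 260 W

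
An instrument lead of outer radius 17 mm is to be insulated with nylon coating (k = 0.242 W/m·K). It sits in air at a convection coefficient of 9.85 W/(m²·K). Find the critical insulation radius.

r_cr ≈ 24.6 mm

For a cylinder r_cr = k/h = 0.242/9.85
r_cr = 24.6 mm; since the bare radius (17 mm) is below r_cr, adding a thin layer of insulation will *increase* heat loss.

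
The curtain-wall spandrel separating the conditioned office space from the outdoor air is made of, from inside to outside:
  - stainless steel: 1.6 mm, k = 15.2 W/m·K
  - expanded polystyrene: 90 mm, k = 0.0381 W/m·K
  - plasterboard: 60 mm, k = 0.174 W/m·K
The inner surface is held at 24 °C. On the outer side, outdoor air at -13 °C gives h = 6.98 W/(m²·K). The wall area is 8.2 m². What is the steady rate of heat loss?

Q ≈ 106 W

Using the resistance-network approach (series):
R_stainless steel = L/(kA) = 0.0016/(15.2×8.2) = 1.284×10^-5 K/W
R_expanded polystyrene = L/(kA) = 0.09/(0.0381×8.2) = 0.2881 K/W
R_plasterboard = L/(kA) = 0.06/(0.174×8.2) = 0.04205 K/W
R_outer film = 1/(h_o·A) = 1/(6.98×8.2) = 0.01747 K/W
R_total = 0.3476 K/W
Q = ΔT / R_total = 37 / 0.3476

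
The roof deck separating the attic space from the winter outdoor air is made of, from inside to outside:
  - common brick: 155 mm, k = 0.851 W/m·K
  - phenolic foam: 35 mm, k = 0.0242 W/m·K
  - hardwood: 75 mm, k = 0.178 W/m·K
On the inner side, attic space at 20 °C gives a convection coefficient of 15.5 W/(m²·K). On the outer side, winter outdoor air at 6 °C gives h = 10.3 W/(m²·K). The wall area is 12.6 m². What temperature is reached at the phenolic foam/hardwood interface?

T ≈ 9.28 °C

Treating each layer as a thermal resistance in series:
R_inner film = 1/(h_i·A) = 1/(15.5×12.6) = 0.00512 K/W
R_common brick = L/(kA) = 0.155/(0.851×12.6) = 0.01446 K/W
R_phenolic foam = L/(kA) = 0.035/(0.0242×12.6) = 0.1148 K/W
R_hardwood = L/(kA) = 0.075/(0.178×12.6) = 0.03344 K/W
R_outer film = 1/(h_o·A) = 1/(10.3×12.6) = 0.007705 K/W
R_total = 0.1755 K/W;  Q = ΔT/R_total = 14/0.1755 = 79.77 W
T_interface = T_inner − Q·ΣR(inner→interface) = 20 − 79.8×0.1344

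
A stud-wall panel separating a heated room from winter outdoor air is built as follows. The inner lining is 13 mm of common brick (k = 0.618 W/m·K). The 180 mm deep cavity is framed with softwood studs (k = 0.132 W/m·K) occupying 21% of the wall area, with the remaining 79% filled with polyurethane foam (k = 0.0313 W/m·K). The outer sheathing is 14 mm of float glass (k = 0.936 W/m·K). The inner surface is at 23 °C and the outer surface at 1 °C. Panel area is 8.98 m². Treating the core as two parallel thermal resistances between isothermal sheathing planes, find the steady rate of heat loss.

Sheathing layers in series; stud and cavity paths in parallel between them.
R_inner = 0.013/(0.618×8.98) = 0.002342 K/W
R_stud  = 0.18/(0.132×0.21×8.98) = 0.7231 K/W
R_cav   = 0.18/(0.0313×0.79×8.98) = 0.8106 K/W
1/R_core = 1/R_stud + 1/R_cav → R_core = 0.3822 K/W
R_outer = 0.014/(0.936×8.98) = 0.001666 K/W
R_total = 0.3862 K/W
Q = ΔT/R_total = 22/0.3862

Q ≈ 57 W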